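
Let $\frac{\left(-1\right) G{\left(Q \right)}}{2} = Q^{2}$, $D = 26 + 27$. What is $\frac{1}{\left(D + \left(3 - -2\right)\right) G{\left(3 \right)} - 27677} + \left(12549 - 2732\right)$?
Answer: $\frac{281954056}{28721} \approx 9817.0$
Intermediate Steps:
$D = 53$
$G{\left(Q \right)} = - 2 Q^{2}$
$\frac{1}{\left(D + \left(3 - -2\right)\right) G{\left(3 \right)} - 27677} + \left(12549 - 2732\right) = \frac{1}{\left(53 + \left(3 - -2\right)\right) \left(- 2 \cdot 3^{2}\right) - 27677} + \left(12549 - 2732\right) = \frac{1}{\left(53 + \left(3 + 2\right)\right) \left(\left(-2\right) 9\right) - 27677} + \left(12549 - 2732\right) = \frac{1}{\left(53 + 5\right) \left(-18\right) - 27677} + 9817 = \frac{1}{58 \left(-18\right) - 27677} + 9817 = \frac{1}{-1044 - 27677} + 9817 = \frac{1}{-28721} + 9817 = - \frac{1}{28721} + 9817 = \frac{281954056}{28721}$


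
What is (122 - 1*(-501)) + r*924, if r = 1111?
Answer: 1027187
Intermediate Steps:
(122 - 1*(-501)) + r*924 = (122 - 1*(-501)) + 1111*924 = (122 + 501) + 1026564 = 623 + 1026564 = 1027187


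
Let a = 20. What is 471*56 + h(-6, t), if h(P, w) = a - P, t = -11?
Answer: 26402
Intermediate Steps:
h(P, w) = 20 - P
471*56 + h(-6, t) = 471*56 + (20 - 1*(-6)) = 26376 + (20 + 6) = 26376 + 26 = 26402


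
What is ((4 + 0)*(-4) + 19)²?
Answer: 9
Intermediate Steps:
((4 + 0)*(-4) + 19)² = (4*(-4) + 19)² = (-16 + 19)² = 3² = 9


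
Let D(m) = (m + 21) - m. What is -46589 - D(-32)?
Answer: -46610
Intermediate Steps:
D(m) = 21 (D(m) = (21 + m) - m = 21)
-46589 - D(-32) = -46589 - 1*21 = -46589 - 21 = -46610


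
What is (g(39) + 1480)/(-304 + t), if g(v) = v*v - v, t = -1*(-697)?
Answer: 2962/393 ≈ 7.5369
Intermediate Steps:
t = 697
g(v) = v**2 - v
(g(39) + 1480)/(-304 + t) = (39*(-1 + 39) + 1480)/(-304 + 697) = (39*38 + 1480)/393 = (1482 + 1480)*(1/393) = 2962*(1/393) = 2962/393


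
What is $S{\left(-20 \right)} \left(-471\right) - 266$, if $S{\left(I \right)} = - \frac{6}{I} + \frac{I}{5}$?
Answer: $\frac{14767}{10} \approx 1476.7$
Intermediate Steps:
$S{\left(I \right)} = - \frac{6}{I} + \frac{I}{5}$ ($S{\left(I \right)} = - \frac{6}{I} + I \frac{1}{5} = - \frac{6}{I} + \frac{I}{5}$)
$S{\left(-20 \right)} \left(-471\right) - 266 = \left(- \frac{6}{-20} + \frac{1}{5} \left(-20\right)\right) \left(-471\right) - 266 = \left(\left(-6\right) \left(- \frac{1}{20}\right) - 4\right) \left(-471\right) - 266 = \left(\frac{3}{10} - 4\right) \left(-471\right) - 266 = \left(- \frac{37}{10}\right) \left(-471\right) - 266 = \frac{17427}{10} - 266 = \frac{14767}{10}$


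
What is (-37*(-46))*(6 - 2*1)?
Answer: 6808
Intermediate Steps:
(-37*(-46))*(6 - 2*1) = 1702*(6 - 2) = 1702*4 = 6808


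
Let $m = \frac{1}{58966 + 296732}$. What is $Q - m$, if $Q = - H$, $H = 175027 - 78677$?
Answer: $- \frac{34271502301}{355698} \approx -96350.0$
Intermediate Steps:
$m = \frac{1}{355698} \approx 2.8114 \cdot 10^{-6}$
$H = 96350$ ($H = 175027 - 78677 = 96350$)
$Q = -96350$ ($Q = \left(-1\right) 96350 = -96350$)
$Q - m = -96350 - \frac{1}{355698} = - \frac{34271502301}{355698}$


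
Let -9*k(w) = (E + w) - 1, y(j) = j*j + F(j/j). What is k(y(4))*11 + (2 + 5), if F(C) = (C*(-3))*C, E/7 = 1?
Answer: -146/9 ≈ -16.222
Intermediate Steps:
E = 7 (E = 7*1 = 7)
F(C) = -3*C² (F(C) = (-3*C)*C = -3*C²)
y(j) = -3 + j² (y(j) = j*j - 3*(j/j)² = j² - 3*1² = j² - 3*1 = j² - 3 = -3 + j²)
k(w) = -⅔ - w/9 (k(w) = -((7 + w) - 1)/9 = -(6 + w)/9 = -⅔ - w/9)
k(y(4))*11 + (2 + 5) = (-⅔ - (-3 + 4²)/9)*11 + (2 + 5) = (-⅔ - (-3 + 16)/9)*11 + 7 = (-⅔ - ⅑*13)*11 + 7 = (-⅔ - 13/9)*11 + 7 = -19/9*11 + 7 = -209/9 + 7 = -146/9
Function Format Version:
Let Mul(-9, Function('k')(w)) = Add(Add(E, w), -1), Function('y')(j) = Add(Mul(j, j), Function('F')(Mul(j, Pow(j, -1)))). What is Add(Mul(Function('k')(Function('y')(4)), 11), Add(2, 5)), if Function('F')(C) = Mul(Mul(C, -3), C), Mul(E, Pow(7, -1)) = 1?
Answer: Rational(-146, 9) ≈ -16.222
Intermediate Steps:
E = 7 (E = Mul(7, 1) = 7)
Function('F')(C) = Mul(-3, Pow(C, 2)) (Function('F')(C) = Mul(Mul(-3, C), C) = Mul(-3, Pow(C, 2)))
Function('y')(j) = Add(-3, Pow(j, 2)) (Function('y')(j) = Add(Mul(j, j), Mul(-3, Pow(Mul(j, Pow(j, -1)), 2))) = Add(Pow(j, 2), Mul(-3, Pow(1, 2))) = Add(Pow(j, 2), Mul(-3, 1)) = Add(Pow(j, 2), -3) = Add(-3, Pow(j, 2)))
Function('k')(w) = Add(Rational(-2, 3), Mul(Rational(-1, 9), w)) (Function('k')(w) = Mul(Rational(-1, 9), Add(Add(7, w), -1)) = Mul(Rational(-1, 9), Add(6, w)) = Add(Rational(-2, 3), Mul(Rational(-1, 9), w)))
Add(Mul(Function('k')(Function('y')(4)), 11), Add(2, 5)) = Add(Mul(Add(Rational(-2, 3), Mul(Rational(-1, 9), Add(-3, Pow(4, 2)))), 11), Add(2, 5)) = Add(Mul(Add(Rational(-2, 3), Mul(Rational(-1, 9), Add(-3, 16))), 11), 7) = Add(Mul(Add(Rational(-2, 3), Mul(Rational(-1, 9), 13)), 11), 7) = Add(Mul(Add(Rational(-2, 3), Rational(-13, 9)), 11), 7) = Add(Mul(Rational(-19, 9), 11), 7) = Add(Rational(-209, 9), 7) = Rational(-146, 9)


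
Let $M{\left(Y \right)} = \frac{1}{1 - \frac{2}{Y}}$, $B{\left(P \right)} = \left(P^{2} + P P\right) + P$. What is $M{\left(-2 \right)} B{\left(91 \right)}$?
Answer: $\frac{16653}{2} \approx 8326.5$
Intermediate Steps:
$B{\left(P \right)} = P + 2 P^{2}$ ($B{\left(P \right)} = \left(P^{2} + P^{2}\right) + P = 2 P^{2} + P = P + 2 P^{2}$)
$M{\left(-2 \right)} B{\left(91 \right)} = - \frac{2}{-2 - 2} \cdot 91 \left(1 + 2 \cdot 91\right) = - \frac{2}{-4} \cdot 91 \left(1 + 182\right) = \left(-2\right) \left(- \frac{1}{4}\right) 91 \cdot 183 = \frac{1}{2} \cdot 16653 = \frac{16653}{2}$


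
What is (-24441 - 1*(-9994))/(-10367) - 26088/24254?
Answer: 39971621/125720609 ≈ 0.31794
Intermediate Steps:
(-24441 - 1*(-9994))/(-10367) - 26088/24254 = (-24441 + 9994)*(-1/10367) - 26088*1/24254 = -14447*(-1/10367) - 13044/12127 = 14447/10367 - 13044/12127 = 39971621/125720609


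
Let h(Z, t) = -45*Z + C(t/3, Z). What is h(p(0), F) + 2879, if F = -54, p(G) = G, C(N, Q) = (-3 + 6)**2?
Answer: 2888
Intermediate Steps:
C(N, Q) = 9 (C(N, Q) = 3**2 = 9)
h(Z, t) = 9 - 45*Z (h(Z, t) = -45*Z + 9 = 9 - 45*Z)
h(p(0), F) + 2879 = (9 - 45*0) + 2879 = (9 + 0) + 2879 = 9 + 2879 = 2888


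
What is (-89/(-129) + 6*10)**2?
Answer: 61293241/16641 ≈ 3683.3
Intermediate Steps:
(-89/(-129) + 6*10)**2 = (-89*(-1/129) + 60)**2 = (89/129 + 60)**2 = (7829/129)**2 = 61293241/16641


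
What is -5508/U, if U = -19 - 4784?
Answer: 1836/1601 ≈ 1.1468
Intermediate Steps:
U = -4803
-5508/U = -5508/(-4803) = -5508*(-1/4803) = 1836/1601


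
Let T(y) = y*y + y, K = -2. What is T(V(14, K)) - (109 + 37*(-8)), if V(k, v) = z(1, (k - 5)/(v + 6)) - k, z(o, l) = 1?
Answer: 343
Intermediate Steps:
V(k, v) = 1 - k
T(y) = y + y**2 (T(y) = y**2 + y = y + y**2)
T(V(14, K)) - (109 + 37*(-8)) = (1 - 1*14)*(1 + (1 - 1*14)) - (109 + 37*(-8)) = (1 - 14)*(1 + (1 - 14)) - (109 - 296) = -13*(1 - 13) - 1*(-187) = -13*(-12) + 187 = 156 + 187 = 343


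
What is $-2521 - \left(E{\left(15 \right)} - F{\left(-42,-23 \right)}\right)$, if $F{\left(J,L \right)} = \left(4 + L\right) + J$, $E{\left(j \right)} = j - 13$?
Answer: $-2584$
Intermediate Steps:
$E{\left(j \right)} = -13 + j$ ($E{\left(j \right)} = j - 13 = -13 + j$)
$F{\left(J,L \right)} = 4 + J + L$
$-2521 - \left(E{\left(15 \right)} - F{\left(-42,-23 \right)}\right) = -2521 - \left(\left(-13 + 15\right) - \left(4 - 42 - 23\right)\right) = -2521 - \left(2 - -61\right) = -2521 - \left(2 + 61\right) = -2521 - 63 = -2584$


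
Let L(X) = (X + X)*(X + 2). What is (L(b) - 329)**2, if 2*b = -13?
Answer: 292681/4 ≈ 73170.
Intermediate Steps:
b = -13/2 (b = (1/2)*(-13) = -13/2 ≈ -6.5000)
L(X) = 2*X*(2 + X) (L(X) = (2*X)*(2 + X) = 2*X*(2 + X))
(L(b) - 329)**2 = (2*(-13/2)*(2 - 13/2) - 329)**2 = (2*(-13/2)*(-9/2) - 329)**2 = (117/2 - 329)**2 = (-541/2)**2 = 292681/4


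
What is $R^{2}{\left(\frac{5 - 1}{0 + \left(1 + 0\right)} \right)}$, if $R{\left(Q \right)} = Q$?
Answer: $16$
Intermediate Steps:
$R^{2}{\left(\frac{5 - 1}{0 + \left(1 + 0\right)} \right)} = \left(\frac{5 - 1}{0 + \left(1 + 0\right)}\right)^{2} = \left(\frac{4}{0 + 1}\right)^{2} = \left(\frac{4}{1}\right)^{2} = \left(4 \cdot 1\right)^{2} = 4^{2} = 16$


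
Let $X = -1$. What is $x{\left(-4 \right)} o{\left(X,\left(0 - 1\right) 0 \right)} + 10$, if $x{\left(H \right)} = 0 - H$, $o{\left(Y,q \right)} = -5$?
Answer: $-10$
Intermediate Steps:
$x{\left(H \right)} = - H$
$x{\left(-4 \right)} o{\left(X,\left(0 - 1\right) 0 \right)} + 10 = \left(-1\right) \left(-4\right) \left(-5\right) + 10 = 4 \left(-5\right) + 10 = -20 + 10 = -10$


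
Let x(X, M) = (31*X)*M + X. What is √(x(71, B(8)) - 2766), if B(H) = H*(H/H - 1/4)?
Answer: √10511 ≈ 102.52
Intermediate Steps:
B(H) = 3*H/4 (B(H) = H*(1 - 1*¼) = H*(1 - ¼) = H*(¾) = 3*H/4)
x(X, M) = X + 31*M*X (x(X, M) = 31*M*X + X = X + 31*M*X)
√(x(71, B(8)) - 2766) = √(71*(1 + 31*((¾)*8)) - 2766) = √(71*(1 + 31*6) - 2766) = √(71*(1 + 186) - 2766) = √(71*187 - 2766) = √(13277 - 2766) = √10511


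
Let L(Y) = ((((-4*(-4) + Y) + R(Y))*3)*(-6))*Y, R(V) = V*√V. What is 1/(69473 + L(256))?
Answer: -1/20058271 ≈ -4.9855e-8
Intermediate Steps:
R(V) = V^(3/2)
L(Y) = Y*(-288 - 18*Y - 18*Y^(3/2)) (L(Y) = ((((-4*(-4) + Y) + Y^(3/2))*3)*(-6))*Y = ((((16 + Y) + Y^(3/2))*3)*(-6))*Y = (((16 + Y + Y^(3/2))*3)*(-6))*Y = ((48 + 3*Y + 3*Y^(3/2))*(-6))*Y = (-288 - 18*Y - 18*Y^(3/2))*Y = Y*(-288 - 18*Y - 18*Y^(3/2)))
1/(69473 + L(256)) = 1/(69473 - 18*256*(16 + 256 + 256^(3/2))) = 1/(69473 - 18*256*(16 + 256 + 4096)) = 1/(69473 - 18*256*4368) = 1/(69473 - 20127744) = 1/(-20058271) = -1/20058271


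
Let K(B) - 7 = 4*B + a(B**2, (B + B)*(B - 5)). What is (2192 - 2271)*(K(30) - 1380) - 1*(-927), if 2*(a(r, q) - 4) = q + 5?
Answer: 80301/2 ≈ 40151.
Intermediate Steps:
a(r, q) = 13/2 + q/2 (a(r, q) = 4 + (q + 5)/2 = 4 + (5 + q)/2 = 4 + (5/2 + q/2) = 13/2 + q/2)
K(B) = 27/2 + 4*B + B*(-5 + B) (K(B) = 7 + (4*B + (13/2 + ((B + B)*(B - 5))/2)) = 7 + (4*B + (13/2 + ((2*B)*(-5 + B))/2)) = 7 + (4*B + (13/2 + (2*B*(-5 + B))/2)) = 7 + (4*B + (13/2 + B*(-5 + B))) = 7 + (13/2 + 4*B + B*(-5 + B)) = 27/2 + 4*B + B*(-5 + B))
(2192 - 2271)*(K(30) - 1380) - 1*(-927) = (2192 - 2271)*((27/2 + 30**2 - 1*30) - 1380) - 1*(-927) = -79*((27/2 + 900 - 30) - 1380) + 927 = -79*(1767/2 - 1380) + 927 = -79*(-993/2) + 927 = 78447/2 + 927 = 80301/2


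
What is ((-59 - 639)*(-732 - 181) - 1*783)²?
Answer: 405120793081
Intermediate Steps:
((-59 - 639)*(-732 - 181) - 1*783)² = (-698*(-913) - 783)² = (637274 - 783)² = 636491² = 405120793081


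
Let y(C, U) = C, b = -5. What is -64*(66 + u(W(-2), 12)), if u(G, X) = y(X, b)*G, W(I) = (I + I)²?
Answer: -16512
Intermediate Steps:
W(I) = 4*I² (W(I) = (2*I)² = 4*I²)
u(G, X) = G*X (u(G, X) = X*G = G*X)
-64*(66 + u(W(-2), 12)) = -64*(66 + (4*(-2)²)*12) = -64*(66 + (4*4)*12) = -64*(66 + 16*12) = -64*(66 + 192) = -64*258 = -16512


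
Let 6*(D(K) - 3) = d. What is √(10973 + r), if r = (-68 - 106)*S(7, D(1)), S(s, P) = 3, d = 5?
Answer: √10451 ≈ 102.23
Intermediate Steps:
D(K) = 23/6 (D(K) = 3 + (⅙)*5 = 3 + ⅚ = 23/6)
r = -522 (r = (-68 - 106)*3 = -174*3 = -522)
√(10973 + r) = √(10973 - 522) = √10451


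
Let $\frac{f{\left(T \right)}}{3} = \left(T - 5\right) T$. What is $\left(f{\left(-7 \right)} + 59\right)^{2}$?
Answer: $96721$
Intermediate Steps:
$f{\left(T \right)} = 3 T \left(-5 + T\right)$ ($f{\left(T \right)} = 3 \left(T - 5\right) T = 3 \left(-5 + T\right) T = 3 T \left(-5 + T\right)$)
$\left(f{\left(-7 \right)} + 59\right)^{2} = \left(3 \left(-7\right) \left(-5 - 7\right) + 59\right)^{2} = \left(3 \left(-7\right) \left(-12\right) + 59\right)^{2} = \left(252 + 59\right)^{2} = 311^{2} = 96721$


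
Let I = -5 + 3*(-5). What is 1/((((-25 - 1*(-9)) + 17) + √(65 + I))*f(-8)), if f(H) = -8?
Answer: 1/352 - 3*√5/352 ≈ -0.016216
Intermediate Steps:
I = -20 (I = -5 - 15 = -20)
1/((((-25 - 1*(-9)) + 17) + √(65 + I))*f(-8)) = 1/((((-25 - 1*(-9)) + 17) + √(65 - 20))*(-8)) = 1/((((-25 + 9) + 17) + √45)*(-8)) = 1/(((-16 + 17) + 3*√5)*(-8)) = 1/((1 + 3*√5)*(-8)) = 1/(-8 - 24*√5)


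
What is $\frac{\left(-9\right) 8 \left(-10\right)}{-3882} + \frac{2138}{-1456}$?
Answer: $- \frac{779003}{471016} \approx -1.6539$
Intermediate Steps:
$\frac{\left(-9\right) 8 \left(-10\right)}{-3882} + \frac{2138}{-1456} = \left(-72\right) \left(-10\right) \left(- \frac{1}{3882}\right) + 2138 \left(- \frac{1}{1456}\right) = 720 \left(- \frac{1}{3882}\right) - \frac{1069}{728} = - \frac{120}{647} - \frac{1069}{728} = - \frac{779003}{471016}$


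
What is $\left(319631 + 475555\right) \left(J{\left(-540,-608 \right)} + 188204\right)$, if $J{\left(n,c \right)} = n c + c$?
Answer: $410249180376$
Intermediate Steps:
$J{\left(n,c \right)} = c + c n$ ($J{\left(n,c \right)} = c n + c = c + c n$)
$\left(319631 + 475555\right) \left(J{\left(-540,-608 \right)} + 188204\right) = \left(319631 + 475555\right) \left(- 608 \left(1 - 540\right) + 188204\right) = 795186 \left(\left(-608\right) \left(-539\right) + 188204\right) = 795186 \left(327712 + 188204\right) = 795186 \cdot 515916 = 410249180376$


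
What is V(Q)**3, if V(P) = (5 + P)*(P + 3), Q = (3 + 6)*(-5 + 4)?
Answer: 13824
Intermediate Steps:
Q = -9 (Q = 9*(-1) = -9)
V(P) = (3 + P)*(5 + P) (V(P) = (5 + P)*(3 + P) = (3 + P)*(5 + P))
V(Q)**3 = (15 + (-9)**2 + 8*(-9))**3 = (15 + 81 - 72)**3 = 24**3 = 13824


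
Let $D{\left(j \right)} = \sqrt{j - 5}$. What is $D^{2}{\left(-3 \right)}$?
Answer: $-8$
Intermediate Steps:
$D{\left(j \right)} = \sqrt{-5 + j}$
$D^{2}{\left(-3 \right)} = \left(\sqrt{-5 - 3}\right)^{2} = \left(\sqrt{-8}\right)^{2} = \left(2 i \sqrt{2}\right)^{2} = -8$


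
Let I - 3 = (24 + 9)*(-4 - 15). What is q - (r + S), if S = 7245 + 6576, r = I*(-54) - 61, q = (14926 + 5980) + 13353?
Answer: -13197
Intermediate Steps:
q = 34259 (q = 20906 + 13353 = 34259)
I = -624 (I = 3 + (24 + 9)*(-4 - 15) = 3 + 33*(-19) = 3 - 627 = -624)
r = 33635 (r = -624*(-54) - 61 = 33696 - 61 = 33635)
S = 13821
q - (r + S) = 34259 - (33635 + 13821) = 34259 - 1*47456 = 34259 - 47456 = -13197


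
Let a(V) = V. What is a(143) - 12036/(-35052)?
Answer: 418706/2921 ≈ 143.34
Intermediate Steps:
a(143) - 12036/(-35052) = 143 - 12036/(-35052) = 143 - 12036*(-1)/35052 = 143 - 1*(-1003/2921) = 143 + 1003/2921 = 418706/2921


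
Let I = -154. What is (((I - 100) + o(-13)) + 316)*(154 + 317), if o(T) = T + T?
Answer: 16956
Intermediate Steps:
o(T) = 2*T
(((I - 100) + o(-13)) + 316)*(154 + 317) = (((-154 - 100) + 2*(-13)) + 316)*(154 + 317) = ((-254 - 26) + 316)*471 = (-280 + 316)*471 = 36*471 = 16956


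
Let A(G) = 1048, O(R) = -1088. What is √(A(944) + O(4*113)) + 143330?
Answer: 143330 + 2*I*√10 ≈ 1.4333e+5 + 6.3246*I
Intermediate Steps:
√(A(944) + O(4*113)) + 143330 = √(1048 - 1088) + 143330 = √(-40) + 143330 = 2*I*√10 + 143330 = 143330 + 2*I*√10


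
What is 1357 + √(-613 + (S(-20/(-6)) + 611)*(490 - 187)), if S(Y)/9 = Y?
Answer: 1357 + √193610 ≈ 1797.0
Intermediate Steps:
S(Y) = 9*Y
1357 + √(-613 + (S(-20/(-6)) + 611)*(490 - 187)) = 1357 + √(-613 + (9*(-20/(-6)) + 611)*(490 - 187)) = 1357 + √(-613 + (9*(-20*(-⅙)) + 611)*303) = 1357 + √(-613 + (9*(10/3) + 611)*303) = 1357 + √(-613 + (30 + 611)*303) = 1357 + √(-613 + 641*303) = 1357 + √(-613 + 194223) = 1357 + √193610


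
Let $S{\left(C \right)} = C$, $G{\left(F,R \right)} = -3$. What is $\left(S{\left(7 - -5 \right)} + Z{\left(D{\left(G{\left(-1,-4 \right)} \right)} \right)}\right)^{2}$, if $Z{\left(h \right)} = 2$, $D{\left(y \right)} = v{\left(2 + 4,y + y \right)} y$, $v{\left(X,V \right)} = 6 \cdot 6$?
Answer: $196$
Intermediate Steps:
$v{\left(X,V \right)} = 36$
$D{\left(y \right)} = 36 y$
$\left(S{\left(7 - -5 \right)} + Z{\left(D{\left(G{\left(-1,-4 \right)} \right)} \right)}\right)^{2} = \left(\left(7 - -5\right) + 2\right)^{2} = \left(\left(7 + 5\right) + 2\right)^{2} = \left(12 + 2\right)^{2} = 14^{2} = 196$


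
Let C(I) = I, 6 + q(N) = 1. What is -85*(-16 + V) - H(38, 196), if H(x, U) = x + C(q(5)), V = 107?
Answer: -7768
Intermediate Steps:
q(N) = -5 (q(N) = -6 + 1 = -5)
H(x, U) = -5 + x (H(x, U) = x - 5 = -5 + x)
-85*(-16 + V) - H(38, 196) = -85*(-16 + 107) - (-5 + 38) = -85*91 - 1*33 = -7735 - 33 = -7768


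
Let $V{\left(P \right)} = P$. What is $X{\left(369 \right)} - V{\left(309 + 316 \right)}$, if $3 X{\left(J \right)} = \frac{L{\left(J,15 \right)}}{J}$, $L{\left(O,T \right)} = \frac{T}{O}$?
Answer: $- \frac{85100620}{136161} \approx -625.0$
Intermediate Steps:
$X{\left(J \right)} = \frac{5}{J^{2}}$ ($X{\left(J \right)} = \frac{\frac{15}{J} \frac{1}{J}}{3} = \frac{15 \frac{1}{J^{2}}}{3} = \frac{5}{J^{2}}$)
$X{\left(369 \right)} - V{\left(309 + 316 \right)} = \frac{5}{136161} - \left(309 + 316\right) = 5 \cdot \frac{1}{136161} - 625 = \frac{5}{136161} - 625 = - \frac{85100620}{136161}$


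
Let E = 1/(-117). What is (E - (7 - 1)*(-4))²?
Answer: 7879249/13689 ≈ 575.59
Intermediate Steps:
E = -1/117 ≈ -0.0085470
(E - (7 - 1)*(-4))² = (-1/117 - (7 - 1)*(-4))² = (-1/117 - 6*(-4))² = (-1/117 - 1*(-24))² = (-1/117 + 24)² = (2807/117)² = 7879249/13689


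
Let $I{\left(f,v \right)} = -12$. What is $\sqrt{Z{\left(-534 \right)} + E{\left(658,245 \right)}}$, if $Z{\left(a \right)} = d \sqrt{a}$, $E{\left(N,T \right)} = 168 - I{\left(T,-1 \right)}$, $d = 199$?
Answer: $\sqrt{180 + 199 i \sqrt{534}} \approx 48.898 + 47.022 i$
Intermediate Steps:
$E{\left(N,T \right)} = 180$ ($E{\left(N,T \right)} = 168 - -12 = 168 + 12 = 180$)
$Z{\left(a \right)} = 199 \sqrt{a}$
$\sqrt{Z{\left(-534 \right)} + E{\left(658,245 \right)}} = \sqrt{199 \sqrt{-534} + 180} = \sqrt{199 i \sqrt{534} + 180} = \sqrt{180 + 199 i \sqrt{534}}$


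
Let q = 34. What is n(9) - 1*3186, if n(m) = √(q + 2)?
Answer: -3180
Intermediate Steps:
n(m) = 6 (n(m) = √(34 + 2) = √36 = 6)
n(9) - 1*3186 = 6 - 1*3186 = 6 - 3186 = -3180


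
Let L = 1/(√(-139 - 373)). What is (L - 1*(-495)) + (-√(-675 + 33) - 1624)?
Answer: -1129 - I*√642 - I*√2/32 ≈ -1129.0 - 25.382*I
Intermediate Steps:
L = -I*√2/32 (L = 1/(√(-512)) = 1/(16*I*√2) = -I*√2/32 ≈ -0.044194*I)
(L - 1*(-495)) + (-√(-675 + 33) - 1624) = (-I*√2/32 - 1*(-495)) + (-√(-675 + 33) - 1624) = (-I*√2/32 + 495) + (-√(-642) - 1624) = (495 - I*√2/32) + (-I*√642 - 1624) = (495 - I*√2/32) + (-1624 - I*√642) = -1129 - I*√642 - I*√2/32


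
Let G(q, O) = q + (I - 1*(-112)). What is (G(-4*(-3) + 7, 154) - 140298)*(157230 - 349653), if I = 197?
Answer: 26933447310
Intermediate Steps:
G(q, O) = 309 + q (G(q, O) = q + (197 - 1*(-112)) = q + (197 + 112) = q + 309 = 309 + q)
(G(-4*(-3) + 7, 154) - 140298)*(157230 - 349653) = ((309 + (-4*(-3) + 7)) - 140298)*(157230 - 349653) = ((309 + (12 + 7)) - 140298)*(-192423) = ((309 + 19) - 140298)*(-192423) = (328 - 140298)*(-192423) = -139970*(-192423) = 26933447310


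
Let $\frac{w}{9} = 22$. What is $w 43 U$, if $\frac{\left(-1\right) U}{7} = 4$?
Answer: $-238392$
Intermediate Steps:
$w = 198$ ($w = 9 \cdot 22 = 198$)
$U = -28$ ($U = \left(-7\right) 4 = -28$)
$w 43 U = 198 \cdot 43 \left(-28\right) = 8514 \left(-28\right) = -238392$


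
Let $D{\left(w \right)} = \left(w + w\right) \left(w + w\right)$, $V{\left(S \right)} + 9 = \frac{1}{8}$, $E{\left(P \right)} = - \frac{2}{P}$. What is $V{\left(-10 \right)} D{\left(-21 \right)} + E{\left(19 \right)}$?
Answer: $- \frac{594913}{38} \approx -15656.0$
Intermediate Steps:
$V{\left(S \right)} = - \frac{71}{8}$ ($V{\left(S \right)} = -9 + \frac{1}{8} = - \frac{71}{8}$)
$D{\left(w \right)} = 4 w^{2}$ ($D{\left(w \right)} = 2 w 2 w = 4 w^{2}$)
$V{\left(-10 \right)} D{\left(-21 \right)} + E{\left(19 \right)} = - \frac{71 \cdot 4 \left(-21\right)^{2}}{8} - \frac{2}{19} = - \frac{71 \cdot 4 \cdot 441}{8} - \frac{2}{19} = \left(- \frac{71}{8}\right) 1764 - \frac{2}{19} = - \frac{31311}{2} - \frac{2}{19} = - \frac{594913}{38}$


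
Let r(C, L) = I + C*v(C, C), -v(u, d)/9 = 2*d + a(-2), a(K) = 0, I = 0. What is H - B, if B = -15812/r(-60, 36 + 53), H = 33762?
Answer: 546940447/16200 ≈ 33762.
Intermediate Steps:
v(u, d) = -18*d (v(u, d) = -9*(2*d + 0) = -18*d)
r(C, L) = -18*C² (r(C, L) = 0 + C*(-18*C) = 0 - 18*C² = -18*C²)
B = 3953/16200 (B = -15812/((-18*(-60)²)) = -15812/((-18*3600)) = -15812/(-64800) = -15812*(-1/64800) = 3953/16200 ≈ 0.24401)
H - B = 33762 - 1*3953/16200 = 33762 - 3953/16200 = 546940447/16200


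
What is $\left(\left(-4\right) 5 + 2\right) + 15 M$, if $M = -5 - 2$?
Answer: $-123$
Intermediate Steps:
$M = -7$
$\left(\left(-4\right) 5 + 2\right) + 15 M = \left(\left(-4\right) 5 + 2\right) + 15 \left(-7\right) = \left(-20 + 2\right) - 105 = -18 - 105 = -123$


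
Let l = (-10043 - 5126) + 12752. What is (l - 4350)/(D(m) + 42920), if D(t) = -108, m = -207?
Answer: -6767/42812 ≈ -0.15806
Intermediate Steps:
l = -2417 (l = -15169 + 12752 = -2417)
(l - 4350)/(D(m) + 42920) = (-2417 - 4350)/(-108 + 42920) = -6767/42812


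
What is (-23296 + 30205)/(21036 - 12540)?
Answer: 2303/2832 ≈ 0.81321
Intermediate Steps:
(-23296 + 30205)/(21036 - 12540) = 6909/8496 = 6909*(1/8496) = 2303/2832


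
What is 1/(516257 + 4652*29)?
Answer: 1/651165 ≈ 1.5357e-6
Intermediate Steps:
1/(516257 + 4652*29) = 1/(516257 + 134908) = 1/651165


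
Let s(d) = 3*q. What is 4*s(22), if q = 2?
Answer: 24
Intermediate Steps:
s(d) = 6 (s(d) = 3*2 = 6)
4*s(22) = 4*6 = 24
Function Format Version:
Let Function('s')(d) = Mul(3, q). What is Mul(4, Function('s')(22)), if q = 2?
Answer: 24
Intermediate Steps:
Function('s')(d) = 6 (Function('s')(d) = Mul(3, 2) = 6)
Mul(4, Function('s')(22)) = Mul(4, 6) = 24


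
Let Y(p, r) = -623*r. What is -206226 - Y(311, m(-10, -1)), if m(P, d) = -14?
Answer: -214948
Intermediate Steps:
-206226 - Y(311, m(-10, -1)) = -206226 - (-623)*(-14) = -206226 - 1*8722 = -206226 - 8722 = -214948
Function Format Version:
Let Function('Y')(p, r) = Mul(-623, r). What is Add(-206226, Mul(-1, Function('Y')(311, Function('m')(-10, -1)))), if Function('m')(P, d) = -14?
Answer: -214948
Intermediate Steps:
Add(-206226, Mul(-1, Function('Y')(311, Function('m')(-10, -1)))) = Add(-206226, Mul(-1, Mul(-623, -14))) = Add(-206226, Mul(-1, 8722)) = Add(-206226, -8722) = -214948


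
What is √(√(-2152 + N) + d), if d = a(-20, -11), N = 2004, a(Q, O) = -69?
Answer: √(-69 + 2*I*√37) ≈ 0.72947 + 8.3386*I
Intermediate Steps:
d = -69
√(√(-2152 + N) + d) = √(√(-2152 + 2004) - 69) = √(√(-148) - 69) = √(2*I*√37 - 69) = √(-69 + 2*I*√37)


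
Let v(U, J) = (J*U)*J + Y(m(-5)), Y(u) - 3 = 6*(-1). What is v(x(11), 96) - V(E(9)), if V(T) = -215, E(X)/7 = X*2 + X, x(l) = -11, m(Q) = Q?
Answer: -101164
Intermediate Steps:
Y(u) = -3 (Y(u) = 3 + 6*(-1) = 3 - 6 = -3)
E(X) = 21*X (E(X) = 7*(X*2 + X) = 7*(2*X + X) = 7*(3*X) = 21*X)
v(U, J) = -3 + U*J² (v(U, J) = (J*U)*J - 3 = U*J² - 3 = -3 + U*J²)
v(x(11), 96) - V(E(9)) = (-3 - 11*96²) - 1*(-215) = (-3 - 11*9216) + 215 = (-3 - 101376) + 215 = -101379 + 215 = -101164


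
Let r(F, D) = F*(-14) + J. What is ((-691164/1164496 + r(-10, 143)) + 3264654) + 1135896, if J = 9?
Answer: 17549985245/3988 ≈ 4.4007e+6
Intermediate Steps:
r(F, D) = 9 - 14*F (r(F, D) = F*(-14) + 9 = -14*F + 9 = 9 - 14*F)
((-691164/1164496 + r(-10, 143)) + 3264654) + 1135896 = ((-691164/1164496 + (9 - 14*(-10))) + 3264654) + 1135896 = ((-691164*1/1164496 + (9 + 140)) + 3264654) + 1135896 = ((-2367/3988 + 149) + 3264654) + 1135896 = (591845/3988 + 3264654) + 1135896 = 13020031997/3988 + 1135896 = 17549985245/3988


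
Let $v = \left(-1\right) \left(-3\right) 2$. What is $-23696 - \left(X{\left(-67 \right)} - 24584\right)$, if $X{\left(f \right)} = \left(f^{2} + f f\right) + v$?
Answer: $-8096$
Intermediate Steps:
$v = 6$ ($v = 3 \cdot 2 = 6$)
$X{\left(f \right)} = 6 + 2 f^{2}$ ($X{\left(f \right)} = \left(f^{2} + f f\right) + 6 = \left(f^{2} + f^{2}\right) + 6 = 2 f^{2} + 6 = 6 + 2 f^{2}$)
$-23696 - \left(X{\left(-67 \right)} - 24584\right) = -23696 - \left(\left(6 + 2 \left(-67\right)^{2}\right) - 24584\right) = -23696 - \left(\left(6 + 2 \cdot 4489\right) - 24584\right) = -23696 - \left(\left(6 + 8978\right) - 24584\right) = -23696 - \left(8984 - 24584\right) = -23696 - -15600 = -23696 + 15600 = -8096$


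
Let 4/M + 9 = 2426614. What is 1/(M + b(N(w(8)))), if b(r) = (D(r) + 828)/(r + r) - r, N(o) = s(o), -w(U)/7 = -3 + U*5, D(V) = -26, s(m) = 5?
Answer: 485321/36496140 ≈ 0.013298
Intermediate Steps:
w(U) = 21 - 35*U (w(U) = -7*(-3 + U*5) = -7*(-3 + 5*U) = 21 - 35*U)
N(o) = 5
M = 4/2426605 (M = 4/(-9 + 2426614) = 4/2426605 ≈ 1.6484e-6)
b(r) = -r + 401/r (b(r) = (-26 + 828)/(r + r) - r = 802/((2*r)) - r = 802*(1/(2*r)) - r = 401/r - r = -r + 401/r)
1/(M + b(N(w(8)))) = 1/(4/2426605 + (-1*5 + 401/5)) = 1/(4/2426605 + (-5 + 401*(⅕))) = 1/(4/2426605 + (-5 + 401/5)) = 1/(4/2426605 + 376/5) = 1/(36496140/485321) = 485321/36496140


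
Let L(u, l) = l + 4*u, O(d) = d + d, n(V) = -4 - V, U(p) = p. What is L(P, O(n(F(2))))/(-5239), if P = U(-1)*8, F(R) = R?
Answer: 44/5239 ≈ 0.0083985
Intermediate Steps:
P = -8 (P = -1*8 = -8)
O(d) = 2*d
L(P, O(n(F(2))))/(-5239) = (2*(-4 - 1*2) + 4*(-8))/(-5239) = (2*(-4 - 2) - 32)*(-1/5239) = (2*(-6) - 32)*(-1/5239) = (-12 - 32)*(-1/5239) = -44*(-1/5239) = 44/5239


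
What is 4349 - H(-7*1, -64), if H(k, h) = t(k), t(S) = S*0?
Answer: 4349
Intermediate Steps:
t(S) = 0
H(k, h) = 0
4349 - H(-7*1, -64) = 4349 - 1*0 = 4349 + 0 = 4349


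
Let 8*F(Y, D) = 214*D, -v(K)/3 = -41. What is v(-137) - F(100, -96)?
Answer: 2691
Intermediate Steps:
v(K) = 123 (v(K) = -3*(-41) = 123)
F(Y, D) = 107*D/4 (F(Y, D) = (214*D)/8 = 107*D/4)
v(-137) - F(100, -96) = 123 - 107*(-96)/4 = 123 - 1*(-2568) = 123 + 2568 = 2691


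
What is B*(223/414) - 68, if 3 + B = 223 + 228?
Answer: 35876/207 ≈ 173.31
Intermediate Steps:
B = 448 (B = -3 + (223 + 228) = -3 + 451 = 448)
B*(223/414) - 68 = 448*(223/414) - 68 = 49952/207 - 68 = 35876/207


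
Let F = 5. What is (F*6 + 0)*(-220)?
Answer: -6600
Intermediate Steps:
(F*6 + 0)*(-220) = (5*6 + 0)*(-220) = (30 + 0)*(-220) = 30*(-220) = -6600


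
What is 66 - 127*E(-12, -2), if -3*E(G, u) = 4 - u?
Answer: 320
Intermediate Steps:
E(G, u) = -4/3 + u/3 (E(G, u) = -(4 - u)/3 = -4/3 + u/3)
66 - 127*E(-12, -2) = 66 - 127*(-4/3 + (⅓)*(-2)) = 66 - 127*(-4/3 - ⅔) = 66 - 127*(-2) = 66 + 254 = 320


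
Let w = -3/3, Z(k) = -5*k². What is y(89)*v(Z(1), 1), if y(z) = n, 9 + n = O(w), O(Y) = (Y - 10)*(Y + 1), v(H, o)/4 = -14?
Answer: 504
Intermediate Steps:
w = -1 (w = -3*⅓ = -1)
v(H, o) = -56 (v(H, o) = 4*(-14) = -56)
O(Y) = (1 + Y)*(-10 + Y) (O(Y) = (-10 + Y)*(1 + Y) = (1 + Y)*(-10 + Y))
n = -9 (n = -9 + (-10 + (-1)² - 9*(-1)) = -9 + (-10 + 1 + 9) = -9 + 0 = -9)
y(z) = -9
y(89)*v(Z(1), 1) = -9*(-56) = 504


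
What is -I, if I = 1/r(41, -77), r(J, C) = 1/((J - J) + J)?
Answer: -41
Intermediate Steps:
r(J, C) = 1/J (r(J, C) = 1/(0 + J) = 1/J)
I = 41 (I = 1/(1/41) = 41)
-I = -1*41 = -41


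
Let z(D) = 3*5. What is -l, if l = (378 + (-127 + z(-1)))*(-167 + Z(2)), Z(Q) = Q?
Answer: 43890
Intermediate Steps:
z(D) = 15
l = -43890 (l = (378 + (-127 + 15))*(-167 + 2) = (378 - 112)*(-165) = 266*(-165) = -43890)
-l = -1*(-43890) = 43890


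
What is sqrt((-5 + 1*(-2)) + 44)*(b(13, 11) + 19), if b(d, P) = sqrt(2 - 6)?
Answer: sqrt(37)*(19 + 2*I) ≈ 115.57 + 12.166*I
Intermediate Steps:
b(d, P) = 2*I (b(d, P) = sqrt(-4) = 2*I)
sqrt((-5 + 1*(-2)) + 44)*(b(13, 11) + 19) = sqrt((-5 + 1*(-2)) + 44)*(2*I + 19) = sqrt((-5 - 2) + 44)*(19 + 2*I) = sqrt(-7 + 44)*(19 + 2*I) = sqrt(37)*(19 + 2*I)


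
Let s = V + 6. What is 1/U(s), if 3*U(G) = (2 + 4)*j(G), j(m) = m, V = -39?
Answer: -1/66 ≈ -0.015152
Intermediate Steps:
s = -33 (s = -39 + 6 = -33)
U(G) = 2*G (U(G) = ((2 + 4)*G)/3 = (6*G)/3 = 2*G)
1/U(s) = 1/(2*(-33)) = 1/(-66) = -1/66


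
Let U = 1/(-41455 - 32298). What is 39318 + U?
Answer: 2899820453/73753 ≈ 39318.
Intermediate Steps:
U = -1/73753 (U = 1/(-73753) = -1/73753 ≈ -1.3559e-5)
39318 + U = 39318 - 1/73753 = 2899820453/73753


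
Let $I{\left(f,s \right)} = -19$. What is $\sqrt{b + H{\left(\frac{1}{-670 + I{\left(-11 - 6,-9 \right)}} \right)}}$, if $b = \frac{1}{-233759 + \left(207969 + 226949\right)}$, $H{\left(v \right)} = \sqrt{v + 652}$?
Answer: $\frac{\sqrt{10610489071 + 3097816213401 \sqrt{309517403}}}{46199517} \approx 5.0531$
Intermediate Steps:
$H{\left(v \right)} = \sqrt{652 + v}$
$b = \frac{1}{201159}$ ($b = \frac{1}{-233759 + 434918} = \frac{1}{201159} \approx 4.9712 \cdot 10^{-6}$)
$\sqrt{b + H{\left(\frac{1}{-670 + I{\left(-11 - 6,-9 \right)}} \right)}} = \sqrt{\frac{1}{201159} + \sqrt{652 + \frac{1}{-670 - 19}}} = \sqrt{\frac{1}{201159} + \sqrt{652 + \frac{1}{-689}}} = \sqrt{\frac{1}{201159} + \sqrt{652 - \frac{1}{689}}} = \sqrt{\frac{1}{201159} + \sqrt{\frac{449227}{689}}} = \sqrt{\frac{1}{201159} + \frac{\sqrt{309517403}}{689}}$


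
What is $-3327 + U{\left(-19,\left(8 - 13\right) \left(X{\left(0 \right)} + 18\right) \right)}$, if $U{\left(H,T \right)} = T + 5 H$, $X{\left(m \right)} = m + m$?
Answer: $-3512$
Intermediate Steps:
$X{\left(m \right)} = 2 m$
$-3327 + U{\left(-19,\left(8 - 13\right) \left(X{\left(0 \right)} + 18\right) \right)} = -3327 + \left(\left(8 - 13\right) \left(2 \cdot 0 + 18\right) + 5 \left(-19\right)\right) = -3327 - \left(95 + 5 \left(0 + 18\right)\right) = -3327 - 185 = -3512$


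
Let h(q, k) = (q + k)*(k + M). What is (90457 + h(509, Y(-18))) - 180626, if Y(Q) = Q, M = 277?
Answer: 37000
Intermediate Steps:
h(q, k) = (277 + k)*(k + q) (h(q, k) = (q + k)*(k + 277) = (k + q)*(277 + k) = (277 + k)*(k + q))
(90457 + h(509, Y(-18))) - 180626 = (90457 + ((-18)² + 277*(-18) + 277*509 - 18*509)) - 180626 = (90457 + (324 - 4986 + 140993 - 9162)) - 180626 = (90457 + 127169) - 180626 = 217626 - 180626 = 37000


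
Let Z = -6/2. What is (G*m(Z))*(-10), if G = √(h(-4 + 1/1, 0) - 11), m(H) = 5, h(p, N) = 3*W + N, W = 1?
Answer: -100*I*√2 ≈ -141.42*I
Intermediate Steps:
h(p, N) = 3 + N (h(p, N) = 3*1 + N = 3 + N)
Z = -3 (Z = -6*½ = -3)
G = 2*I*√2 (G = √((3 + 0) - 11) = √(3 - 11) = √(-8) = 2*I*√2 ≈ 2.8284*I)
(G*m(Z))*(-10) = ((2*I*√2)*5)*(-10) = (10*I*√2)*(-10) = -100*I*√2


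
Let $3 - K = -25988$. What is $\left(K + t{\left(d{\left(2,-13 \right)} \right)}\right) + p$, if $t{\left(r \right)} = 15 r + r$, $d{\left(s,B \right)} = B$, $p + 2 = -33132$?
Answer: $-7351$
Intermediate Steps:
$p = -33134$ ($p = -2 - 33132 = -33134$)
$K = 25991$ ($K = 3 - -25988 = 3 + 25988 = 25991$)
$t{\left(r \right)} = 16 r$
$\left(K + t{\left(d{\left(2,-13 \right)} \right)}\right) + p = \left(25991 + 16 \left(-13\right)\right) - 33134 = \left(25991 - 208\right) - 33134 = 25783 - 33134 = -7351$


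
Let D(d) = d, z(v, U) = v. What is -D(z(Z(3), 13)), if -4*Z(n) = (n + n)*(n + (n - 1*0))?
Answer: 9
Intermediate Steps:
Z(n) = -n² (Z(n) = -(n + n)*(n + (n - 1*0))/4 = -2*n*(n + (n + 0))/4 = -2*n*(n + n)/4 = -2*n*2*n/4 = -n²)
-D(z(Z(3), 13)) = -(-1)*3² = -(-1)*9 = -1*(-9) = 9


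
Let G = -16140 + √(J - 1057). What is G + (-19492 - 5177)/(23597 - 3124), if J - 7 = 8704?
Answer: -330458889/20473 + √7654 ≈ -16054.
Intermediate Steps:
J = 8711 (J = 7 + 8704 = 8711)
G = -16140 + √7654 (G = -16140 + √(8711 - 1057) = -16140 + √7654 ≈ -16053.)
G + (-19492 - 5177)/(23597 - 3124) = (-16140 + √7654) + (-19492 - 5177)/(23597 - 3124) = (-16140 + √7654) - 24669/20473 = -330458889/20473 + √7654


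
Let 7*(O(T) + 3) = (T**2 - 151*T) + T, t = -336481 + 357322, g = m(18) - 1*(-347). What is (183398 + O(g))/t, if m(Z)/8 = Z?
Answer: 483732/48629 ≈ 9.9474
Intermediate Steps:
m(Z) = 8*Z
g = 491 (g = 8*18 - 1*(-347) = 144 + 347 = 491)
t = 20841
O(T) = -3 - 150*T/7 + T**2/7 (O(T) = -3 + ((T**2 - 151*T) + T)/7 = -3 + (T**2 - 150*T)/7 = -3 + (-150*T/7 + T**2/7) = -3 - 150*T/7 + T**2/7)
(183398 + O(g))/t = (183398 + (-3 - 150/7*491 + (1/7)*491**2))/20841 = (183398 + (-3 - 73650/7 + (1/7)*241081))*(1/20841) = (183398 + (-3 - 73650/7 + 241081/7))*(1/20841) = (183398 + 167410/7)*(1/20841) = (1451196/7)*(1/20841) = 483732/48629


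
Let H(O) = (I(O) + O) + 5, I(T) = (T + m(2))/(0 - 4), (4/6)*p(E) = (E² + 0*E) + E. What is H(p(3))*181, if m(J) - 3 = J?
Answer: 12489/4 ≈ 3122.3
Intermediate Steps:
p(E) = 3*E/2 + 3*E²/2 (p(E) = 3*((E² + 0*E) + E)/2 = 3*((E² + 0) + E)/2 = 3*(E² + E)/2 = 3*(E + E²)/2 = 3*E/2 + 3*E²/2)
m(J) = 3 + J
I(T) = -5/4 - T/4 (I(T) = (T + (3 + 2))/(0 - 4) = (T + 5)/(-4) = (5 + T)*(-¼) = -5/4 - T/4)
H(O) = 15/4 + 3*O/4 (H(O) = ((-5/4 - O/4) + O) + 5 = (-5/4 + 3*O/4) + 5 = 15/4 + 3*O/4)
H(p(3))*181 = (15/4 + 3*((3/2)*3*(1 + 3))/4)*181 = (15/4 + 3*((3/2)*3*4)/4)*181 = (15/4 + (¾)*18)*181 = (15/4 + 27/2)*181 = (69/4)*181 = 12489/4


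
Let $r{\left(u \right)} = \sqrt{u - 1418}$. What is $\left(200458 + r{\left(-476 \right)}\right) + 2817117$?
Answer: $3017575 + i \sqrt{1894} \approx 3.0176 \cdot 10^{6} + 43.52 i$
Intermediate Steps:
$r{\left(u \right)} = \sqrt{-1418 + u}$
$\left(200458 + r{\left(-476 \right)}\right) + 2817117 = \left(200458 + \sqrt{-1418 - 476}\right) + 2817117 = \left(200458 + \sqrt{-1894}\right) + 2817117 = \left(200458 + i \sqrt{1894}\right) + 2817117 = 3017575 + i \sqrt{1894}$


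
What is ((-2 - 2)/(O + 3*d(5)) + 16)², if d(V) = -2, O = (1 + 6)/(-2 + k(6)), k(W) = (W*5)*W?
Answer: 312865344/1125721 ≈ 277.92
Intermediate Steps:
k(W) = 5*W² (k(W) = (5*W)*W = 5*W²)
O = 7/178 (O = (1 + 6)/(-2 + 5*6²) = 7/(-2 + 5*36) = 7/(-2 + 180) = 7/178 ≈ 0.039326)
((-2 - 2)/(O + 3*d(5)) + 16)² = ((-2 - 2)/(7/178 + 3*(-2)) + 16)² = (-4/(7/178 - 6) + 16)² = (-4/(-1061/178) + 16)² = (-4*(-178/1061) + 16)² = (712/1061 + 16)² = (17688/1061)² = 312865344/1125721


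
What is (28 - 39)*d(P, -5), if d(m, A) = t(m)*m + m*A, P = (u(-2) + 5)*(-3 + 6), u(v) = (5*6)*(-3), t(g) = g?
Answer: -729300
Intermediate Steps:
u(v) = -90 (u(v) = 30*(-3) = -90)
P = -255 (P = (-90 + 5)*(-3 + 6) = -85*3 = -255)
d(m, A) = m² + A*m (d(m, A) = m*m + m*A = m² + A*m)
(28 - 39)*d(P, -5) = (28 - 39)*(-255*(-5 - 255)) = -(-2805)*(-260) = -11*66300 = -729300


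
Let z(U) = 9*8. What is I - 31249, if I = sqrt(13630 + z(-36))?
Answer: -31249 + sqrt(13702) ≈ -31132.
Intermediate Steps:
z(U) = 72
I = sqrt(13702) (I = sqrt(13630 + 72) = sqrt(13702) ≈ 117.06)
I - 31249 = sqrt(13702) - 31249 = -31249 + sqrt(13702)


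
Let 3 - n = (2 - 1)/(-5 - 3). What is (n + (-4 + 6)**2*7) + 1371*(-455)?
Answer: -4990191/8 ≈ -6.2377e+5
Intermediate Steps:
n = 25/8 (n = 3 - (2 - 1)/(-5 - 3) = 3 - 1/(-8) = 3 - (-1)/8 = 3 - 1*(-1/8) = 3 + 1/8 = 25/8 ≈ 3.1250)
(n + (-4 + 6)**2*7) + 1371*(-455) = (25/8 + (-4 + 6)**2*7) + 1371*(-455) = (25/8 + 2**2*7) - 623805 = (25/8 + 4*7) - 623805 = (25/8 + 28) - 623805 = 249/8 - 623805 = -4990191/8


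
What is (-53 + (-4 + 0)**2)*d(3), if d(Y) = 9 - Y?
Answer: -222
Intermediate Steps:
(-53 + (-4 + 0)**2)*d(3) = (-53 + (-4 + 0)**2)*(9 - 1*3) = (-53 + (-4)**2)*(9 - 3) = (-53 + 16)*6 = -37*6 = -222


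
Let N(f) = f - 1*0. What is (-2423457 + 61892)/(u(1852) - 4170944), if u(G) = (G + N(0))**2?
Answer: 472313/148208 ≈ 3.1868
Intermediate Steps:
N(f) = f (N(f) = f + 0 = f)
u(G) = G**2 (u(G) = (G + 0)**2 = G**2)
(-2423457 + 61892)/(u(1852) - 4170944) = (-2423457 + 61892)/(1852**2 - 4170944) = -2361565/(3429904 - 4170944) = -2361565/(-741040) = -2361565*(-1/741040) = 472313/148208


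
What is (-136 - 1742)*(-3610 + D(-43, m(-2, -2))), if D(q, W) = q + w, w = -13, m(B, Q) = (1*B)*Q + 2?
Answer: 6884748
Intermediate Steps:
m(B, Q) = 2 + B*Q (m(B, Q) = B*Q + 2 = 2 + B*Q)
D(q, W) = -13 + q (D(q, W) = q - 13 = -13 + q)
(-136 - 1742)*(-3610 + D(-43, m(-2, -2))) = (-136 - 1742)*(-3610 + (-13 - 43)) = -1878*(-3610 - 56) = -1878*(-3666) = 6884748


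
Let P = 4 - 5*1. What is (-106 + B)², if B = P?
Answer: 11449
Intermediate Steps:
P = -1 (P = 4 - 5 = -1)
B = -1
(-106 + B)² = (-106 - 1)² = (-107)² = 11449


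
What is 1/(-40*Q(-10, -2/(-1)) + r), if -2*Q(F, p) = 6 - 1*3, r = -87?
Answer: -1/27 ≈ -0.037037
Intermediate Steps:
Q(F, p) = -3/2 (Q(F, p) = -(6 - 1*3)/2 = -(6 - 3)/2 = -½*3 = -3/2)
1/(-40*Q(-10, -2/(-1)) + r) = 1/(-40*(-3/2) - 87) = 1/(60 - 87) = 1/(-27) = -1/27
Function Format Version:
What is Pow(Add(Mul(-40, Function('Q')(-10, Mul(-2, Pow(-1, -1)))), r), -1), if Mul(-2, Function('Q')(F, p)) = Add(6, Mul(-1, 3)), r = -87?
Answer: Rational(-1, 27) ≈ -0.037037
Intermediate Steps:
Function('Q')(F, p) = Rational(-3, 2) (Function('Q')(F, p) = Mul(Rational(-1, 2), Add(6, Mul(-1, 3))) = Mul(Rational(-1, 2), Add(6, -3)) = Mul(Rational(-1, 2), 3) = Rational(-3, 2))
Pow(Add(Mul(-40, Function('Q')(-10, Mul(-2, Pow(-1, -1)))), r), -1) = Pow(Add(Mul(-40, Rational(-3, 2)), -87), -1) = Pow(Add(60, -87), -1) = Pow(-27, -1) = Rational(-1, 27)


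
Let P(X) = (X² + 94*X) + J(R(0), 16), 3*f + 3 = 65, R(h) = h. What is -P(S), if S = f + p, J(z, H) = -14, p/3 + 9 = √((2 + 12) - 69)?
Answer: 9578/9 - 244*I*√55 ≈ 1064.2 - 1809.6*I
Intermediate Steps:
p = -27 + 3*I*√55 (p = -27 + 3*√((2 + 12) - 69) = -27 + 3*√(14 - 69) = -27 + 3*√(-55) = -27 + 3*(I*√55) = -27 + 3*I*√55 ≈ -27.0 + 22.249*I)
f = 62/3 (f = -1 + (⅓)*65 = -1 + 65/3 = 62/3 ≈ 20.667)
S = -19/3 + 3*I*√55 (S = 62/3 + (-27 + 3*I*√55) = -19/3 + 3*I*√55 ≈ -6.3333 + 22.249*I)
P(X) = -14 + X² + 94*X (P(X) = (X² + 94*X) - 14 = -14 + X² + 94*X)
-P(S) = -(-14 + (-19/3 + 3*I*√55)² + 94*(-19/3 + 3*I*√55)) = -(-14 + (-19/3 + 3*I*√55)² + (-1786/3 + 282*I*√55)) = -(-1828/3 + (-19/3 + 3*I*√55)² + 282*I*√55) = 1828/3 - (-19/3 + 3*I*√55)² - 282*I*√55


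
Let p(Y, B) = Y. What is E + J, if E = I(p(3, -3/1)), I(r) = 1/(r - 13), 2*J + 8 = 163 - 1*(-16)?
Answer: 427/5 ≈ 85.400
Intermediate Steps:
J = 171/2 (J = -4 + (163 - 1*(-16))/2 = -4 + (163 + 16)/2 = -4 + (½)*179 = -4 + 179/2 = 171/2 ≈ 85.500)
I(r) = 1/(-13 + r)
E = -⅒ (E = 1/(-13 + 3) = 1/(-10) = -⅒ ≈ -0.10000)
E + J = -⅒ + 171/2 = 427/5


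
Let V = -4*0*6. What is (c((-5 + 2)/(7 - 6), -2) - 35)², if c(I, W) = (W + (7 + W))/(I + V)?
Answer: 1296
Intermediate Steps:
V = 0 (V = 0*6 = 0)
c(I, W) = (7 + 2*W)/I (c(I, W) = (W + (7 + W))/(I + 0) = (7 + 2*W)/I)
(c((-5 + 2)/(7 - 6), -2) - 35)² = ((7 + 2*(-2))/(((-5 + 2)/(7 - 6))) - 35)² = ((7 - 4)/((-3/1)) - 35)² = (3/(-3*1) - 35)² = (3/(-3) - 35)² = (-⅓*3 - 35)² = (-1 - 35)² = (-36)² = 1296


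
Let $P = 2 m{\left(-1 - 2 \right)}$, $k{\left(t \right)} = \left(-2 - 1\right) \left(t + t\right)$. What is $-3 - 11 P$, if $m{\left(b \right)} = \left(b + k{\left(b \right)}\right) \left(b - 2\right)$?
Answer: $1647$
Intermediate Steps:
$k{\left(t \right)} = - 6 t$ ($k{\left(t \right)} = - 3 \cdot 2 t = - 6 t$)
$m{\left(b \right)} = - 5 b \left(-2 + b\right)$ ($m{\left(b \right)} = \left(b - 6 b\right) \left(b - 2\right) = - 5 b \left(-2 + b\right)$)
$P = -150$ ($P = 2 \cdot 5 \left(-1 - 2\right) \left(2 - \left(-1 - 2\right)\right) = 2 \cdot 5 \left(-3\right) \left(2 - -3\right) = 2 \cdot 5 \left(-3\right) \left(2 + 3\right) = 2 \cdot 5 \left(-3\right) 5 = 2 \left(-75\right) = -150$)
$-3 - 11 P = -3 - -1650 = -3 + 1650 = 1647$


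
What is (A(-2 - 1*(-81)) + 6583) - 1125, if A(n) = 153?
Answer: 5611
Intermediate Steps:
(A(-2 - 1*(-81)) + 6583) - 1125 = (153 + 6583) - 1125 = 6736 - 1125 = 5611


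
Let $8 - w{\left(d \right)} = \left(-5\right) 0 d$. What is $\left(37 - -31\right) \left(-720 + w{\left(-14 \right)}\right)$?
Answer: $-48416$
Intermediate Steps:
$w{\left(d \right)} = 8$ ($w{\left(d \right)} = 8 - \left(-5\right) 0 d = 8 - 0 d = 8 - 0 = 8 + 0 = 8$)
$\left(37 - -31\right) \left(-720 + w{\left(-14 \right)}\right) = \left(37 - -31\right) \left(-720 + 8\right) = \left(37 + 31\right) \left(-712\right) = 68 \left(-712\right) = -48416$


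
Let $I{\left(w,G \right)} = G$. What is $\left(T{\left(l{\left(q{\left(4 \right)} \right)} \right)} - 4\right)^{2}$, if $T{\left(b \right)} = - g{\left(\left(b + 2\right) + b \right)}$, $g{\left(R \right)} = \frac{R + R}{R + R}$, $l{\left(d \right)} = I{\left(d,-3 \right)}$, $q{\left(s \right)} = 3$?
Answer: $25$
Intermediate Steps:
$l{\left(d \right)} = -3$
$g{\left(R \right)} = 1$ ($g{\left(R \right)} = \frac{2 R}{2 R} = 2 R \frac{1}{2 R} = 1$)
$T{\left(b \right)} = -1$ ($T{\left(b \right)} = \left(-1\right) 1 = -1$)
$\left(T{\left(l{\left(q{\left(4 \right)} \right)} \right)} - 4\right)^{2} = \left(-1 - 4\right)^{2} = \left(-5\right)^{2} = 25$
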